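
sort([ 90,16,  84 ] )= [ 16,84, 90]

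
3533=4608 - 1075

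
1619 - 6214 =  - 4595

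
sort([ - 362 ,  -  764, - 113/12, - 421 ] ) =[ - 764, - 421, - 362,-113/12 ]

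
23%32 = 23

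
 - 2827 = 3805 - 6632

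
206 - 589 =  - 383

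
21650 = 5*4330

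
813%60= 33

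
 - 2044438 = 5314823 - 7359261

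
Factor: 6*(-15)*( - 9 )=2^1*3^4 * 5^1 = 810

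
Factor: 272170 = 2^1*5^1*17^1*1601^1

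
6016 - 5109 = 907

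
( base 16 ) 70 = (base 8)160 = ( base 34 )3a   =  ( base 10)112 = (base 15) 77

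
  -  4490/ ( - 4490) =1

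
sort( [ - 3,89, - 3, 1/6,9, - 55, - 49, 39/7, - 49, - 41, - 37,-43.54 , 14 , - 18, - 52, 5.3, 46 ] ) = [ - 55, - 52, - 49,  -  49, - 43.54 , - 41, - 37, - 18, - 3, - 3 , 1/6,5.3, 39/7,  9, 14,46,89]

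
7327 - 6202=1125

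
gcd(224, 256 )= 32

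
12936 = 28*462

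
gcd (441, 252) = 63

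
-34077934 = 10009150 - 44087084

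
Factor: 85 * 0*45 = 0^1 = 0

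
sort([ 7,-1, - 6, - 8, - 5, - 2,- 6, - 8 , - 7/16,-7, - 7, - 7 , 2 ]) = [ - 8, - 8, - 7, - 7,  -  7, -6, -6, -5, - 2, - 1, - 7/16, 2,7 ] 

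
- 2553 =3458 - 6011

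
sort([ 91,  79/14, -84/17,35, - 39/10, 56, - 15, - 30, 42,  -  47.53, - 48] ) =[ - 48, - 47.53, - 30 ,  -  15,  -  84/17,  -  39/10,79/14,35, 42,56,91] 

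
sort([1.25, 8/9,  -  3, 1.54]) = [ - 3,8/9,1.25 , 1.54] 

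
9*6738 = 60642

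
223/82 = 223/82 = 2.72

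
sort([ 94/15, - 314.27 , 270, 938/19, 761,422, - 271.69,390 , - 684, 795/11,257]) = [ - 684, - 314.27 ,-271.69,94/15,938/19,795/11,257 , 270,  390 , 422,761] 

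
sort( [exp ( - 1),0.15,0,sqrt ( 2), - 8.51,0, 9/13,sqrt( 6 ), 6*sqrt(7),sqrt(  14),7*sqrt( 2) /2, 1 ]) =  [  -  8.51,0, 0, 0.15,exp( - 1 ),9/13, 1,  sqrt( 2),sqrt(6 ), sqrt (14),7*sqrt( 2) /2, 6*sqrt( 7 )] 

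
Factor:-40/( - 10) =2^2 = 4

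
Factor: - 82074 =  - 2^1*3^1*13679^1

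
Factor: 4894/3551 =2^1*53^(- 1 )*67^(-1 )*2447^1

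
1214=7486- 6272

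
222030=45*4934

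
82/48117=82/48117 =0.00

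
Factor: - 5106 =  - 2^1 *3^1*23^1*37^1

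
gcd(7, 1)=1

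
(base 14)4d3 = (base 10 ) 969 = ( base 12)689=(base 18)2HF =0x3C9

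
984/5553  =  328/1851 = 0.18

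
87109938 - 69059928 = 18050010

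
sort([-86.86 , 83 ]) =[-86.86, 83] 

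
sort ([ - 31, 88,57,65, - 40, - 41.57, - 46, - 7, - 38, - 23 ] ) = [ - 46,  -  41.57, - 40, - 38 , - 31, - 23,- 7, 57, 65, 88]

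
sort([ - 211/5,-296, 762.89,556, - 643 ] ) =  [ - 643, - 296, - 211/5,556,762.89 ]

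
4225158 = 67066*63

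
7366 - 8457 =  -1091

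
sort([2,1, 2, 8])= [ 1,  2,2, 8]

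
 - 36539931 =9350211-45890142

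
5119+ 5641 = 10760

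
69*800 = 55200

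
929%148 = 41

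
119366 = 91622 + 27744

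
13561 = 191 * 71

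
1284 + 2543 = 3827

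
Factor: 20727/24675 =3^1*5^( - 2)*7^1 = 21/25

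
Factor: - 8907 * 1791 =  - 15952437 = - 3^3 * 199^1 * 2969^1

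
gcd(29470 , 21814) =2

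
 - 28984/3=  - 28984/3 = - 9661.33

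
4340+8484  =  12824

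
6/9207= 2/3069 = 0.00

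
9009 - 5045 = 3964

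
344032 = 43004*8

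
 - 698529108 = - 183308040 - 515221068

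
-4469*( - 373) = 1666937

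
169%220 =169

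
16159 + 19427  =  35586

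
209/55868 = 209/55868 = 0.00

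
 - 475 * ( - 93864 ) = 44585400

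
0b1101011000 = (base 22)1gk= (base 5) 11411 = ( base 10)856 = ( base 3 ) 1011201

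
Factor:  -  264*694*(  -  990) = 181383840 = 2^5*3^3*5^1*11^2*347^1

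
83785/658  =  83785/658 = 127.33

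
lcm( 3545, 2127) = 10635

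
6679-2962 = 3717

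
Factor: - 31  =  -31^1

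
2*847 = 1694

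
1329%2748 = 1329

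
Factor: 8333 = 13^1* 641^1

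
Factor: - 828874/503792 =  - 487/296 =- 2^( - 3)*37^( - 1 )*487^1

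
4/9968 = 1/2492 =0.00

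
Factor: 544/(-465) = -2^5*3^( - 1)*5^( -1)*17^1*31^(-1)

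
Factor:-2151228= -2^2*3^1 * 179269^1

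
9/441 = 1/49 = 0.02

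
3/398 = 3/398 = 0.01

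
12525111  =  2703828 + 9821283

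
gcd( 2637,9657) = 9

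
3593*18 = 64674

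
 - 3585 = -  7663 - -4078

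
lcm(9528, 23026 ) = 276312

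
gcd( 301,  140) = 7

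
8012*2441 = 19557292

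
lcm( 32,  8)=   32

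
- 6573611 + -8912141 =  - 15485752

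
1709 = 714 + 995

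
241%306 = 241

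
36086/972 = 37 + 61/486 = 37.13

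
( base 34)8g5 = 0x2645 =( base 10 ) 9797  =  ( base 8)23105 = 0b10011001000101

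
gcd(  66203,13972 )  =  1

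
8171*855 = 6986205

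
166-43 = 123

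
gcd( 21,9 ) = 3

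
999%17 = 13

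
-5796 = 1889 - 7685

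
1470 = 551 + 919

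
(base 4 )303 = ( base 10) 51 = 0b110011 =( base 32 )1J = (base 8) 63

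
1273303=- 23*( - 55361) 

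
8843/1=8843 = 8843.00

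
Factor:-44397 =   -  3^2*4933^1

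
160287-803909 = - 643622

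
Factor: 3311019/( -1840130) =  - 2^( - 1)*3^2*5^( - 1)*37^1*61^1  *163^1*184013^ ( - 1) 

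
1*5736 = 5736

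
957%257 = 186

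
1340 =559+781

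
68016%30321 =7374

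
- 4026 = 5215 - 9241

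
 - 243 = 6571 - 6814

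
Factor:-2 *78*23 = -2^2*3^1*13^1*23^1 = -3588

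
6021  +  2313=8334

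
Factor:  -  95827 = -79^1*1213^1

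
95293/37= 95293/37= 2575.49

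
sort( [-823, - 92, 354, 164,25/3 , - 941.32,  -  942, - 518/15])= [-942, - 941.32, - 823, - 92,- 518/15, 25/3, 164,354]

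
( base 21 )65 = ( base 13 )A1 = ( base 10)131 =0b10000011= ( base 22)5l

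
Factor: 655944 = 2^3*3^1*151^1*181^1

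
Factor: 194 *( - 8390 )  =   - 1627660= - 2^2*5^1 * 97^1 * 839^1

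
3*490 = 1470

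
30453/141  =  215 + 46/47 = 215.98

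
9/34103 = 9/34103 = 0.00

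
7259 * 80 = 580720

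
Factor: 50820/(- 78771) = -20/31 = - 2^2*5^1*31^(-1 )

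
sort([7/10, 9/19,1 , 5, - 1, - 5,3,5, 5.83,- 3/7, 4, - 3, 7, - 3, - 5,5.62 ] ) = [ - 5,  -  5, - 3, - 3, - 1,  -  3/7,9/19 , 7/10,1 , 3, 4, 5,  5, 5.62, 5.83,7]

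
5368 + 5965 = 11333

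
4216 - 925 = 3291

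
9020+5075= 14095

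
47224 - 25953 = 21271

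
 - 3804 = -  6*634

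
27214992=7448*3654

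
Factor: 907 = 907^1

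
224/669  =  224/669= 0.33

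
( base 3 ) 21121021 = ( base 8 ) 12646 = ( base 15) 1997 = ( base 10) 5542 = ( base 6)41354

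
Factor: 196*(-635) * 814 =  - 2^3*5^1  *  7^2  *  11^1 * 37^1 * 127^1 =-  101310440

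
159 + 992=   1151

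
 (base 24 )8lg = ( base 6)35424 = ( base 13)2446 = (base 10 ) 5128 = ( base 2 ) 1010000001000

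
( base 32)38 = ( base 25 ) 44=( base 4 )1220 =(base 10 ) 104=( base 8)150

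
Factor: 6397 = 6397^1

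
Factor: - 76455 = -3^2*5^1*1699^1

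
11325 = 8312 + 3013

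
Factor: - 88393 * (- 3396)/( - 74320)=- 75045657/18580 =-2^(-2 ) * 3^1  *  5^(-1)*37^1 * 283^1*929^( - 1)*2389^1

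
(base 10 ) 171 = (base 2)10101011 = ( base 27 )69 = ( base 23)7A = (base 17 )A1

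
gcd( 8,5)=1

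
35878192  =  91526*392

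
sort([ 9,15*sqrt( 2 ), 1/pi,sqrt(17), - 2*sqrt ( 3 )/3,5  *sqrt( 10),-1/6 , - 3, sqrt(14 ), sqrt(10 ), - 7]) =[ - 7  , - 3, - 2 * sqrt(3 )/3, - 1/6,1/pi,sqrt( 10 ), sqrt( 14 ),sqrt (17 ), 9,  5*sqrt( 10 ),15*sqrt( 2) ] 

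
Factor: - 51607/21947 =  - 17^(-1)*1291^( - 1 )*51607^1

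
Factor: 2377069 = 2377069^1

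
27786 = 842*33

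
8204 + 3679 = 11883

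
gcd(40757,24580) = 1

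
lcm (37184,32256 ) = 2677248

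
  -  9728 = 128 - 9856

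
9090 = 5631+3459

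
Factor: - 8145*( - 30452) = 248031540   =  2^2 * 3^2*5^1*23^1*181^1*331^1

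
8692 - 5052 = 3640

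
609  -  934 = -325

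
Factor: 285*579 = 165015 = 3^2*5^1 * 19^1*193^1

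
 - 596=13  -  609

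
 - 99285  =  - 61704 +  - 37581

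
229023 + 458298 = 687321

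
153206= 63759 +89447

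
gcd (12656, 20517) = 7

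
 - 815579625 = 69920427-885500052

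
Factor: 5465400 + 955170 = 6420570 = 2^1*3^1*5^1*13^1*101^1*163^1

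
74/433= 74/433 = 0.17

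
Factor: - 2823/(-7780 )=2^( - 2)*3^1*5^(-1)*389^( - 1)*941^1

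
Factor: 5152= 2^5*7^1 *23^1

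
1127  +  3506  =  4633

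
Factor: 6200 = 2^3*5^2 * 31^1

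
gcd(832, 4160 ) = 832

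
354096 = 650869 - 296773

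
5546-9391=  - 3845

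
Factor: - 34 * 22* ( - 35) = 2^2*5^1* 7^1 *11^1 * 17^1 = 26180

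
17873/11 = 1624+9/11 =1624.82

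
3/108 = 1/36 = 0.03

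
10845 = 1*10845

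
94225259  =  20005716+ 74219543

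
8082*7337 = 59297634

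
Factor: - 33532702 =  - 2^1*7^1*2395193^1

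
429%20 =9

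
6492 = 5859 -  - 633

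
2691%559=455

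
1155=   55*21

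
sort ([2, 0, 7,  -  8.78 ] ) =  [ - 8.78,  0,2,7] 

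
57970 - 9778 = 48192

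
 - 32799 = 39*( - 841) 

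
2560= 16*160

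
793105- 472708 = 320397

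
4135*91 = 376285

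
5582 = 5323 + 259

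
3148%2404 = 744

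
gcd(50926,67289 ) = 1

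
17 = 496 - 479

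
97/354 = 97/354 = 0.27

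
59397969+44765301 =104163270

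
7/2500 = 7/2500= 0.00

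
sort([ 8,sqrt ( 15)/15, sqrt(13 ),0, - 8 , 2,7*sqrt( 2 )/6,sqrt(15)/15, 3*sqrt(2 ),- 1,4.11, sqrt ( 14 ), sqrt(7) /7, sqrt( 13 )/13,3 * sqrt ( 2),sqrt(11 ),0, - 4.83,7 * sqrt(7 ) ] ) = [  -  8,- 4.83, - 1,0,0,sqrt( 15 )/15, sqrt( 15)/15,sqrt(  13)/13, sqrt( 7)/7,7*sqrt ( 2 )/6, 2, sqrt( 11 ),  sqrt( 13 ),sqrt( 14),4.11,3*sqrt( 2),3* sqrt( 2 ),8,7 * sqrt (7) ] 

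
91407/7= 91407/7 = 13058.14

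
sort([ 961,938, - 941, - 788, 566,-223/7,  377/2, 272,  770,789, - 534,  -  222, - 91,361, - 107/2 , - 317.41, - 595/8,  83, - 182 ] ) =[ - 941, - 788, - 534, - 317.41, - 222,- 182,-91, - 595/8, - 107/2, - 223/7,83,  377/2 , 272, 361,566, 770, 789,938, 961] 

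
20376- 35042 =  - 14666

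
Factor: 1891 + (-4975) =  - 3084 =- 2^2 * 3^1 * 257^1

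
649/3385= 649/3385 = 0.19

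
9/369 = 1/41=0.02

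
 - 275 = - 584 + 309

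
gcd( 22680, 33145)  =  35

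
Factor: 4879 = 7^1*17^1*41^1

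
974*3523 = 3431402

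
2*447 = 894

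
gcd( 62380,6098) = 2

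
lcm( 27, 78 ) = 702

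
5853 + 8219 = 14072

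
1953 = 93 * 21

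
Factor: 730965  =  3^1*5^1*48731^1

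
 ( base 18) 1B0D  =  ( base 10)9409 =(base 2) 10010011000001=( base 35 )7NT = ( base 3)110220111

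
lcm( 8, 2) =8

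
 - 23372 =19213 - 42585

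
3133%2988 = 145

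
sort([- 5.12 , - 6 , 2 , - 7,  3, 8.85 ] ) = [  -  7, - 6, - 5.12,2,3,8.85]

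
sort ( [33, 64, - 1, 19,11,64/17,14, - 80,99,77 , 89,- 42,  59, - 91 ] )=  [ -91,-80, - 42, - 1, 64/17,11, 14, 19,33,59 , 64,77,89,99 ]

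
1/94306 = 1/94306 = 0.00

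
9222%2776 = 894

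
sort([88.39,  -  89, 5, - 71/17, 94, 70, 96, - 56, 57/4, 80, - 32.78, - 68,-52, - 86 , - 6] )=[ - 89, - 86, - 68, - 56, - 52, - 32.78, - 6, - 71/17, 5,57/4, 70, 80,  88.39, 94,96]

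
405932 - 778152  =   - 372220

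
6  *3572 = 21432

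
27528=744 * 37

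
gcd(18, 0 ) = 18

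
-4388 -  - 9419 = 5031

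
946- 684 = 262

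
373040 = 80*4663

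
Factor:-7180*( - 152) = 1091360  =  2^5*5^1*19^1*359^1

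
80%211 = 80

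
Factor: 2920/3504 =5/6 = 2^( - 1 )*3^ ( - 1)*5^1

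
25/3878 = 25/3878 = 0.01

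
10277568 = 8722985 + 1554583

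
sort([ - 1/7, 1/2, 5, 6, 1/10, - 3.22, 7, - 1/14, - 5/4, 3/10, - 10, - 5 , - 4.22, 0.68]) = [-10, - 5,-4.22, - 3.22, - 5/4, - 1/7, - 1/14, 1/10, 3/10, 1/2, 0.68,5,6, 7 ]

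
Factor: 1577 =19^1*83^1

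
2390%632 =494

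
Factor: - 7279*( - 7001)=29^1*251^1*7001^1 = 50960279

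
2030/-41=-50 + 20/41 = - 49.51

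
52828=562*94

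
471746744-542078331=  - 70331587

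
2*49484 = 98968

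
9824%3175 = 299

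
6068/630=3034/315  =  9.63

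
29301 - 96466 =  - 67165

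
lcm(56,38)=1064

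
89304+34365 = 123669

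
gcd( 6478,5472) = 2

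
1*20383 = 20383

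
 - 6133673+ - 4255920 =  - 10389593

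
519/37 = 14 + 1/37= 14.03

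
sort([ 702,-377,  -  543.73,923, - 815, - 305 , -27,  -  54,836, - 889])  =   [-889, - 815 , - 543.73, - 377, - 305,  -  54, - 27,702,836,  923] 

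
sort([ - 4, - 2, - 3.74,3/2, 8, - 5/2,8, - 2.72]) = [ - 4 , -3.74, - 2.72,-5/2, - 2,3/2,  8 , 8]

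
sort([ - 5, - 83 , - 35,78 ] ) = [ - 83,- 35 , - 5,78 ]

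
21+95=116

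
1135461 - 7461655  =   -6326194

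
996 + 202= 1198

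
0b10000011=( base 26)51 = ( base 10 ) 131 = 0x83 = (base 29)4f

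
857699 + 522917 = 1380616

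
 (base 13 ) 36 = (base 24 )1l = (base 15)30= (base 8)55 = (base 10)45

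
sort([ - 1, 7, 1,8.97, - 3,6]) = [ - 3, - 1,1, 6,  7, 8.97] 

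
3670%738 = 718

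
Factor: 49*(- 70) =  - 2^1*5^1 * 7^3 = - 3430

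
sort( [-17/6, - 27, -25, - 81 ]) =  [ - 81,  -  27, - 25, - 17/6 ]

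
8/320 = 1/40 = 0.03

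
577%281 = 15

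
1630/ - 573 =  - 1630/573  =  -2.84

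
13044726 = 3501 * 3726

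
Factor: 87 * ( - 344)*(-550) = 2^4 * 3^1*5^2*11^1 *29^1 * 43^1  =  16460400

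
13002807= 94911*137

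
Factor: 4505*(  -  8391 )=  - 37801455= - 3^1*5^1*17^1 *53^1*2797^1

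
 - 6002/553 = -11 + 81/553 = - 10.85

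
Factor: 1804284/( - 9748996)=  - 451071/2437249 = - 3^2*647^( - 1)*3767^( - 1 )*50119^1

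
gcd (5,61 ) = 1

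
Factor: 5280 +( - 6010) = - 730 = - 2^1*5^1*73^1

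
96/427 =96/427 = 0.22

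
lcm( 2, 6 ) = 6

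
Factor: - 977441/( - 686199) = 3^( - 1)*379^1*2579^1*228733^( - 1) 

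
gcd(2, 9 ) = 1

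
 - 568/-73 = 7 +57/73 = 7.78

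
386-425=-39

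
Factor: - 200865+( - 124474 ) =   -  325339 = - 7^1*46477^1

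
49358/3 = 16452 + 2/3 = 16452.67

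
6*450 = 2700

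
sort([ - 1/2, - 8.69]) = [ - 8.69, - 1/2 ]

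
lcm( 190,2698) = 13490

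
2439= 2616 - 177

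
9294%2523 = 1725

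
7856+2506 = 10362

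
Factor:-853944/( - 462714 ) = 2^2* 13^1*17^1* 479^( - 1) = 884/479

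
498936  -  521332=  -  22396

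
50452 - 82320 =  - 31868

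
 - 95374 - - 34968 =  - 60406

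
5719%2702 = 315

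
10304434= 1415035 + 8889399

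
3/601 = 3/601 = 0.00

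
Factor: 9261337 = 137^1*67601^1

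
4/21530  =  2/10765 = 0.00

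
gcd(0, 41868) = 41868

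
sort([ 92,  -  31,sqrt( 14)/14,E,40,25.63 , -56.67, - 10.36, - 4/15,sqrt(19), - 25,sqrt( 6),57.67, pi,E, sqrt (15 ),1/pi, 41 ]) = [ - 56.67, - 31, - 25,  -  10.36, -4/15,sqrt( 14)/14, 1/pi, sqrt( 6 ),E,E, pi, sqrt(15 ),sqrt( 19), 25.63, 40,41,57.67,92] 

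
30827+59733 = 90560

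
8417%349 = 41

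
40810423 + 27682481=68492904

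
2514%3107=2514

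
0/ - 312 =0/1= - 0.00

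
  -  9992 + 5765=-4227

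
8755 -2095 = 6660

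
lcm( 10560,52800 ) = 52800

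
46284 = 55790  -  9506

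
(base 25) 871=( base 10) 5176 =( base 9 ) 7081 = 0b1010000111000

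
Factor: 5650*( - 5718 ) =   -  32306700=- 2^2*  3^1*5^2 * 113^1*953^1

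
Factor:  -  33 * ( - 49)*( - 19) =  - 30723 = - 3^1*7^2*11^1*19^1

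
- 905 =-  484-421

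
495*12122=6000390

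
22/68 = 11/34 = 0.32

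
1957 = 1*1957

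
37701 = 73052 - 35351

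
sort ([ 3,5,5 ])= [ 3 , 5,5]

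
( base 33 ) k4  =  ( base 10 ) 664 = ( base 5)10124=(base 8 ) 1230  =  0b1010011000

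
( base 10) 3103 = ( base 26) 4f9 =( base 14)11B9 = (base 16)C1F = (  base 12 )1967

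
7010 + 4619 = 11629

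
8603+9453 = 18056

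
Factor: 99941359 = 7^1*991^1*14407^1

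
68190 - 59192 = 8998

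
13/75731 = 13/75731 = 0.00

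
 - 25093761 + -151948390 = -177042151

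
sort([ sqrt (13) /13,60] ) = [sqrt( 13 )/13,60 ]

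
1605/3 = 535 = 535.00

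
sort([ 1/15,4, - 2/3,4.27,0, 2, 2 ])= [  -  2/3,0,1/15, 2, 2,4,4.27] 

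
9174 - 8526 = 648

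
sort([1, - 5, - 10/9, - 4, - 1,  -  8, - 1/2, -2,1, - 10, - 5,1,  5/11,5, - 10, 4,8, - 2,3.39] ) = [ - 10,-10, - 8, - 5,-5, - 4, - 2 , -2 , - 10/9 , - 1, - 1/2,5/11 , 1, 1, 1, 3.39, 4, 5,8]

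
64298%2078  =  1958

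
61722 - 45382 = 16340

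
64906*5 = 324530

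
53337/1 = 53337 = 53337.00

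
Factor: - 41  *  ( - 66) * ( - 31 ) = -83886=- 2^1*3^1*11^1*31^1*41^1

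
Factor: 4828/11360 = 17/40 = 2^ ( - 3)*5^(  -  1)*17^1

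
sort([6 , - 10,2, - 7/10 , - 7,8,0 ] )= [ - 10,- 7,-7/10, 0,2,6 , 8]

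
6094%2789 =516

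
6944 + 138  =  7082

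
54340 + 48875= 103215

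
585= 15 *39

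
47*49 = 2303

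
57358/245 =234+4/35 = 234.11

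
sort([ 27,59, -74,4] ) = [-74,4, 27, 59] 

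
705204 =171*4124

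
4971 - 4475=496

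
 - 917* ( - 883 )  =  809711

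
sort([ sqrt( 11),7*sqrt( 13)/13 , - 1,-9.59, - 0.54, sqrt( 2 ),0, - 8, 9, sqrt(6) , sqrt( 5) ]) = [ - 9.59,-8 , - 1 , - 0.54, 0,sqrt( 2), 7* sqrt( 13 ) /13, sqrt( 5),sqrt(6),sqrt(11), 9]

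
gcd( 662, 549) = 1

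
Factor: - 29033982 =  - 2^1*3^2*1612999^1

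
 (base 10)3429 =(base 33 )34U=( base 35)2RY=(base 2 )110101100101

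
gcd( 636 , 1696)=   212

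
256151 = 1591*161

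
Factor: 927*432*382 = 152977248= 2^5 * 3^5 * 103^1 * 191^1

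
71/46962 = 71/46962=0.00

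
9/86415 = 3/28805 = 0.00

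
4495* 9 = 40455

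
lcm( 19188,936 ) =38376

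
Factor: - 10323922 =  - 2^1*7^1*737423^1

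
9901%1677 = 1516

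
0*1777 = 0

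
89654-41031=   48623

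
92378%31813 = 28752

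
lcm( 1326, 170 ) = 6630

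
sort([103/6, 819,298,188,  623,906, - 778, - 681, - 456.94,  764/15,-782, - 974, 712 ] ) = [ -974, - 782, - 778, - 681, - 456.94, 103/6, 764/15, 188,298, 623, 712, 819, 906 ]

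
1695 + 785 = 2480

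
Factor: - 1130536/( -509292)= 2^1*3^(-2 )*7^( - 1 )*11^1 * 29^1*43^(-1 )*47^ (-1 )*443^1 = 282634/127323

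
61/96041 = 61/96041 = 0.00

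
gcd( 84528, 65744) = 9392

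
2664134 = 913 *2918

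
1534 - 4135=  - 2601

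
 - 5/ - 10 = 1/2 = 0.50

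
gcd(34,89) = 1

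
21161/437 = 21161/437 = 48.42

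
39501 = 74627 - 35126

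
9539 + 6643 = 16182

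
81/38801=81/38801 = 0.00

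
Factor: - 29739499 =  - 103^1*288733^1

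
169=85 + 84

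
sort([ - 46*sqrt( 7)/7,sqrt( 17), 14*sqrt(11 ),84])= [-46 * sqrt (7 ) /7,sqrt( 17) , 14 * sqrt( 11 ) , 84]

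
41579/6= 41579/6 = 6929.83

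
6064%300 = 64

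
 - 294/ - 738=49/123  =  0.40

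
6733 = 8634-1901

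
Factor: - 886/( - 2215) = 2^1*5^( - 1 ) =2/5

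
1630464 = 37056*44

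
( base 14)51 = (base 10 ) 71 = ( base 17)43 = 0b1000111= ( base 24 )2N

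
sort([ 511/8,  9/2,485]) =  [ 9/2, 511/8,485]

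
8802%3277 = 2248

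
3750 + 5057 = 8807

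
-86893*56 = - 4866008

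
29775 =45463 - 15688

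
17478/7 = 2496 + 6/7 = 2496.86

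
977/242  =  977/242 = 4.04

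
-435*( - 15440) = 6716400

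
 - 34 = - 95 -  - 61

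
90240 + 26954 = 117194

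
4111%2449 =1662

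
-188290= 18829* (  -  10 ) 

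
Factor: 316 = 2^2*79^1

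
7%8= 7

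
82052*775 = 63590300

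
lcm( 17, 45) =765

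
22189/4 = 5547 + 1/4 = 5547.25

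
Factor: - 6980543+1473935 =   -  5506608=- 2^4* 3^1*89^1*1289^1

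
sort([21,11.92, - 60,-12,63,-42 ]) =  [-60, - 42,- 12,  11.92 , 21,63] 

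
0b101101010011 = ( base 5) 43044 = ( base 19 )80b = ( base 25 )4FO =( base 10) 2899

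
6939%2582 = 1775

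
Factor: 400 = 2^4*5^2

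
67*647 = 43349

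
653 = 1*653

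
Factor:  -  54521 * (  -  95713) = 54521^1 * 95713^1 = 5218368473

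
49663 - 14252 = 35411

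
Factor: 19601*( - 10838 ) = -2^1*17^1*1153^1*5419^1 = -212435638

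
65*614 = 39910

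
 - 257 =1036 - 1293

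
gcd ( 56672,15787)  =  1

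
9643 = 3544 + 6099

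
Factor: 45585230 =2^1*5^1*4558523^1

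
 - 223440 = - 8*27930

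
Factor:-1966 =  - 2^1 * 983^1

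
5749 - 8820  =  -3071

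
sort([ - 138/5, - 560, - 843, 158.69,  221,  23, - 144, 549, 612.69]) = [  -  843, - 560 , - 144, - 138/5, 23, 158.69,221,549, 612.69]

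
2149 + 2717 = 4866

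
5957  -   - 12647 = 18604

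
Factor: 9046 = 2^1 * 4523^1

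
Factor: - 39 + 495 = 2^3 *3^1 * 19^1 = 456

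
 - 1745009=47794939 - 49539948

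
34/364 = 17/182=0.09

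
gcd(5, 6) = 1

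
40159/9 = 4462 + 1/9 = 4462.11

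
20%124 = 20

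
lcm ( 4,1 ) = 4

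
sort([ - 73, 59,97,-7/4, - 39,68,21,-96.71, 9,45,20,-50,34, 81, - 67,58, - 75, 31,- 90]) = [ - 96.71,  -  90,-75, - 73, - 67, - 50, - 39, - 7/4,9, 20, 21, 31, 34, 45,58, 59 , 68,81, 97]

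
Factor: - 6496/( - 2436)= 2^3*3^ ( - 1) = 8/3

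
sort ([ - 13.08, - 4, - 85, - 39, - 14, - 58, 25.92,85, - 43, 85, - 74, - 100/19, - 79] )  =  [ - 85, - 79,-74, - 58, - 43, - 39,-14, - 13.08 , - 100/19, - 4,25.92 , 85,85] 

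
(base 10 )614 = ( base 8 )1146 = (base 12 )432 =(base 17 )222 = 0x266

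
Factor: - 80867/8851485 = -3^ (  -  1 ) * 5^( - 1) * 193^1 * 419^1* 590099^ (  -  1 )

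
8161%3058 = 2045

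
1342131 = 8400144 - 7058013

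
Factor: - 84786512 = -2^4*19^1*278903^1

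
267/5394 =89/1798 = 0.05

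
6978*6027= 42056406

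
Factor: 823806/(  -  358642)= - 411903/179321 = - 3^2*45767^1 * 179321^( - 1)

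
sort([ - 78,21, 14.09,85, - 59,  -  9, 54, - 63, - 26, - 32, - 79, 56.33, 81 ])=[ - 79, -78, - 63, - 59, - 32, - 26, - 9,  14.09,21,  54,56.33, 81,85 ] 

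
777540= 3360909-2583369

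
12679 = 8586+4093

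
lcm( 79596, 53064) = 159192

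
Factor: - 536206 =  - 2^1*11^1*24373^1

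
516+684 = 1200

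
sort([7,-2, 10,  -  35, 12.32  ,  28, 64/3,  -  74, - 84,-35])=[ - 84, - 74,-35, - 35, -2, 7,10, 12.32,64/3, 28 ] 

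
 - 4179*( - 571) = 2386209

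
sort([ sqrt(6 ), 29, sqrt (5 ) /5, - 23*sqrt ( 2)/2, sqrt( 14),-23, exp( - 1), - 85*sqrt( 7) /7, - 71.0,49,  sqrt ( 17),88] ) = [ - 71.0, - 85*sqrt( 7 ) /7 ,-23, - 23*sqrt (2)/2 , exp( - 1),  sqrt(5 ) /5,sqrt(6), sqrt(14), sqrt (17),29, 49 , 88 ]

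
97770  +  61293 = 159063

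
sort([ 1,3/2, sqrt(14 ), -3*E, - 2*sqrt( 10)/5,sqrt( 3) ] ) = [ - 3*E, - 2*sqrt( 10) /5, 1,3/2, sqrt(3), sqrt (14)]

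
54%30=24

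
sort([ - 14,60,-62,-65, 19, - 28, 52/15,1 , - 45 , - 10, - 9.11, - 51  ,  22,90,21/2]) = [ - 65, - 62, - 51, - 45,- 28,  -  14, - 10, - 9.11, 1,  52/15,21/2, 19,22,60,90 ] 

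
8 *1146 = 9168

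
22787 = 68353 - 45566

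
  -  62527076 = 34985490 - 97512566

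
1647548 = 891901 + 755647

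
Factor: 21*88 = 1848 =2^3*3^1*7^1*11^1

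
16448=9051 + 7397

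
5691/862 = 6 + 519/862 = 6.60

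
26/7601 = 26/7601= 0.00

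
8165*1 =8165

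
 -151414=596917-748331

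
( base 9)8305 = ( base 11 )4628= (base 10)6080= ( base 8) 13700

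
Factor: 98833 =7^2*2017^1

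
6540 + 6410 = 12950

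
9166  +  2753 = 11919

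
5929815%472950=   254415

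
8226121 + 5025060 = 13251181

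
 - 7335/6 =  - 1223 + 1/2 = - 1222.50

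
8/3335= 8/3335 = 0.00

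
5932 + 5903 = 11835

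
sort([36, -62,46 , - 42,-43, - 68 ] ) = [-68, - 62, - 43,  -  42,  36 , 46]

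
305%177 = 128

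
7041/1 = 7041 = 7041.00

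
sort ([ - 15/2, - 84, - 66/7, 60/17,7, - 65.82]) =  [ - 84, - 65.82, - 66/7, - 15/2,60/17,7]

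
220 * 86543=19039460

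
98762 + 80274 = 179036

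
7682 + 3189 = 10871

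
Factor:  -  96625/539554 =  - 2^( - 1)*5^3* 349^( - 1 )= - 125/698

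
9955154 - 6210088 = 3745066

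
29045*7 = 203315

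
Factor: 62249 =11^1*5659^1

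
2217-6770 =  - 4553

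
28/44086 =2/3149 = 0.00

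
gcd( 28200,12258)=6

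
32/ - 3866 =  - 16/1933 = - 0.01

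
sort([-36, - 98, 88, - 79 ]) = [ - 98,-79 , - 36, 88]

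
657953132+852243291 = 1510196423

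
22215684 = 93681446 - 71465762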